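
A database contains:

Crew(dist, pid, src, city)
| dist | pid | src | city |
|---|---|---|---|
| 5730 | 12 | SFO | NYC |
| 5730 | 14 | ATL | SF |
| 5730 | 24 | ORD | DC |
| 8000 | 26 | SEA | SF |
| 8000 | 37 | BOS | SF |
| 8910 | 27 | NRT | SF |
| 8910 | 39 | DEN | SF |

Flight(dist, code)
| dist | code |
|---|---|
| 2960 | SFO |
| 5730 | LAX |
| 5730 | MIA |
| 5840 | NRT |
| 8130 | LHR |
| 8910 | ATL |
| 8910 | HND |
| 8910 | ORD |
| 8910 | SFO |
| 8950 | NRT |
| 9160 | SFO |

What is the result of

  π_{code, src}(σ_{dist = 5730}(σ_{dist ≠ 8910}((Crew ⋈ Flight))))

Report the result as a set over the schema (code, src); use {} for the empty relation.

Joining Crew and Flight on dist yields {(5730, 12, SFO, NYC, LAX), (5730, 12, SFO, NYC, MIA), (5730, 14, ATL, SF, LAX), (5730, 14, ATL, SF, MIA), (5730, 24, ORD, DC, LAX), (5730, 24, ORD, DC, MIA), (8910, 27, NRT, SF, ATL), (8910, 27, NRT, SF, HND), (8910, 27, NRT, SF, ORD), (8910, 27, NRT, SF, SFO), (8910, 39, DEN, SF, ATL), (8910, 39, DEN, SF, HND), (8910, 39, DEN, SF, ORD), (8910, 39, DEN, SF, SFO)}.
Apply σ_{dist ≠ 8910}; surviving tuples: {(5730, 12, SFO, NYC, LAX), (5730, 12, SFO, NYC, MIA), (5730, 14, ATL, SF, LAX), (5730, 14, ATL, SF, MIA), (5730, 24, ORD, DC, LAX), (5730, 24, ORD, DC, MIA)}
Apply σ_{dist = 5730}; surviving tuples: {(5730, 12, SFO, NYC, LAX), (5730, 12, SFO, NYC, MIA), (5730, 14, ATL, SF, LAX), (5730, 14, ATL, SF, MIA), (5730, 24, ORD, DC, LAX), (5730, 24, ORD, DC, MIA)}
π[code, src]: project onto (code, src) → {(LAX, ATL), (LAX, ORD), (LAX, SFO), (MIA, ATL), (MIA, ORD), (MIA, SFO)}

{(LAX, ATL), (LAX, ORD), (LAX, SFO), (MIA, ATL), (MIA, ORD), (MIA, SFO)}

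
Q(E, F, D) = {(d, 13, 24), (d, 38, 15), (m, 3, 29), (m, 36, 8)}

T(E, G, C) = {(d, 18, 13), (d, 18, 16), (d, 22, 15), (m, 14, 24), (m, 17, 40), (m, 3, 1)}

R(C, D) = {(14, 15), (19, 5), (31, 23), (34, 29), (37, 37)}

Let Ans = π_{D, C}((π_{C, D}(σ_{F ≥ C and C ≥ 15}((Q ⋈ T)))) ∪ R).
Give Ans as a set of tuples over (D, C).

{(15, 14), (15, 15), (15, 16), (23, 31), (29, 34), (37, 37), (5, 19), (8, 24)}

Q ⋈ T (natural join on E): {(d, 13, 24, 18, 13), (d, 13, 24, 18, 16), (d, 13, 24, 22, 15), (d, 38, 15, 18, 13), (d, 38, 15, 18, 16), (d, 38, 15, 22, 15), (m, 3, 29, 14, 24), (m, 3, 29, 17, 40), (m, 3, 29, 3, 1), (m, 36, 8, 14, 24), (m, 36, 8, 17, 40), (m, 36, 8, 3, 1)}
Filtering on F ≥ C and C ≥ 15 leaves {(d, 38, 15, 18, 16), (d, 38, 15, 22, 15), (m, 36, 8, 14, 24)}.
π[C, D]: project onto (C, D) → {(15, 15), (16, 15), (24, 8)}
Union: {(15, 15), (16, 15), (24, 8)} with {(14, 15), (19, 5), (31, 23), (34, 29), (37, 37)} → {(14, 15), (15, 15), (16, 15), (19, 5), (24, 8), (31, 23), (34, 29), (37, 37)}
π[D, C]: project onto (D, C) → {(15, 14), (15, 15), (15, 16), (23, 31), (29, 34), (37, 37), (5, 19), (8, 24)}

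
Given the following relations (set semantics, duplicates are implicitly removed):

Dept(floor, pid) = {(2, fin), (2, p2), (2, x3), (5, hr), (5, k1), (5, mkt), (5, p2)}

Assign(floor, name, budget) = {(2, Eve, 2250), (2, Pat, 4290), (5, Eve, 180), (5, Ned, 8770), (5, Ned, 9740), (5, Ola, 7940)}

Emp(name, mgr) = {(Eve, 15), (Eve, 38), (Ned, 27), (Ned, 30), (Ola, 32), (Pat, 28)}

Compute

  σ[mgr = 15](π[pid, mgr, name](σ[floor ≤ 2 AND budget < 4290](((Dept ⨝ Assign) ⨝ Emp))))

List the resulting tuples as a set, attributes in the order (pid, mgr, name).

{(fin, 15, Eve), (p2, 15, Eve), (x3, 15, Eve)}

Dept ⋈ Assign (natural join on floor): {(2, fin, Eve, 2250), (2, fin, Pat, 4290), (2, p2, Eve, 2250), (2, p2, Pat, 4290), (2, x3, Eve, 2250), (2, x3, Pat, 4290), (5, hr, Eve, 180), (5, hr, Ned, 8770), (5, hr, Ned, 9740), (5, hr, Ola, 7940), (5, k1, Eve, 180), (5, k1, Ned, 8770), (5, k1, Ned, 9740), (5, k1, Ola, 7940), (5, mkt, Eve, 180), (5, mkt, Ned, 8770), (5, mkt, Ned, 9740), (5, mkt, Ola, 7940), (5, p2, Eve, 180), (5, p2, Ned, 8770), (5, p2, Ned, 9740), (5, p2, Ola, 7940)}
(Dept ⨝ Assign) ⋈ Emp (natural join on name): {(2, fin, Eve, 2250, 15), (2, fin, Eve, 2250, 38), (2, fin, Pat, 4290, 28), (2, p2, Eve, 2250, 15), (2, p2, Eve, 2250, 38), (2, p2, Pat, 4290, 28), (2, x3, Eve, 2250, 15), (2, x3, Eve, 2250, 38), (2, x3, Pat, 4290, 28), (5, hr, Eve, 180, 15), (5, hr, Eve, 180, 38), (5, hr, Ned, 8770, 27), (5, hr, Ned, 8770, 30), (5, hr, Ned, 9740, 27), (5, hr, Ned, 9740, 30), (5, hr, Ola, 7940, 32), (5, k1, Eve, 180, 15), (5, k1, Eve, 180, 38), (5, k1, Ned, 8770, 27), (5, k1, Ned, 8770, 30), (5, k1, Ned, 9740, 27), (5, k1, Ned, 9740, 30), (5, k1, Ola, 7940, 32), (5, mkt, Eve, 180, 15), (5, mkt, Eve, 180, 38), (5, mkt, Ned, 8770, 27), (5, mkt, Ned, 8770, 30), (5, mkt, Ned, 9740, 27), (5, mkt, Ned, 9740, 30), (5, mkt, Ola, 7940, 32), (5, p2, Eve, 180, 15), (5, p2, Eve, 180, 38), (5, p2, Ned, 8770, 27), (5, p2, Ned, 8770, 30), (5, p2, Ned, 9740, 27), (5, p2, Ned, 9740, 30), (5, p2, Ola, 7940, 32)}
Selection floor ≤ 2 AND budget < 4290: {(2, fin, Eve, 2250, 15), (2, fin, Eve, 2250, 38), (2, p2, Eve, 2250, 15), (2, p2, Eve, 2250, 38), (2, x3, Eve, 2250, 15), (2, x3, Eve, 2250, 38)}
Projecting to pid, mgr, name: {(fin, 15, Eve), (fin, 38, Eve), (p2, 15, Eve), (p2, 38, Eve), (x3, 15, Eve), (x3, 38, Eve)}
Selection mgr = 15: {(fin, 15, Eve), (p2, 15, Eve), (x3, 15, Eve)}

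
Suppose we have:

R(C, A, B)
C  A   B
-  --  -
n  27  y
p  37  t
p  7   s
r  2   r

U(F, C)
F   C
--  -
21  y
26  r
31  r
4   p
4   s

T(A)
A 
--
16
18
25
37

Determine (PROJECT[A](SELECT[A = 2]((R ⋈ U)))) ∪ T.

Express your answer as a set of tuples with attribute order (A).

Joining R and U on C yields {(p, 37, t, 4), (p, 7, s, 4), (r, 2, r, 26), (r, 2, r, 31)}.
σ[A = 2]: keep tuples satisfying A = 2 → {(r, 2, r, 26), (r, 2, r, 31)}
π_{A} gives {2} (1 duplicate(s) eliminated).
Taking the union: {16, 18, 2, 25, 37}

{16, 18, 2, 25, 37}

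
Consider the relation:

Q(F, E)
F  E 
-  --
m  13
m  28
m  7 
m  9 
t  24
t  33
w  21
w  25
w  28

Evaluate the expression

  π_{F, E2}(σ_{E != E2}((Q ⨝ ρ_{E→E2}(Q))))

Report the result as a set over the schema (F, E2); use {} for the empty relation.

ρ[E→E2]: schema becomes (F, E2); tuples unchanged.
Joining Q and ρ_{E→E2}(Q) on F yields {(m, 13, 13), (m, 13, 28), (m, 13, 7), (m, 13, 9), (m, 28, 13), (m, 28, 28), (m, 28, 7), (m, 28, 9), (m, 7, 13), (m, 7, 28), (m, 7, 7), (m, 7, 9), (m, 9, 13), (m, 9, 28), (m, 9, 7), (m, 9, 9), (t, 24, 24), (t, 24, 33), (t, 33, 24), (t, 33, 33), (w, 21, 21), (w, 21, 25), (w, 21, 28), (w, 25, 21), (w, 25, 25), (w, 25, 28), (w, 28, 21), (w, 28, 25), (w, 28, 28)}.
σ[E != E2]: keep tuples satisfying E != E2 → {(m, 13, 28), (m, 13, 7), (m, 13, 9), (m, 28, 13), (m, 28, 7), (m, 28, 9), (m, 7, 13), (m, 7, 28), (m, 7, 9), (m, 9, 13), (m, 9, 28), (m, 9, 7), (t, 24, 33), (t, 33, 24), (w, 21, 25), (w, 21, 28), (w, 25, 21), (w, 25, 28), (w, 28, 21), (w, 28, 25)}
π[F, E2]: project onto (F, E2) (11 duplicate(s) eliminated) → {(m, 13), (m, 28), (m, 7), (m, 9), (t, 24), (t, 33), (w, 21), (w, 25), (w, 28)}

{(m, 13), (m, 28), (m, 7), (m, 9), (t, 24), (t, 33), (w, 21), (w, 25), (w, 28)}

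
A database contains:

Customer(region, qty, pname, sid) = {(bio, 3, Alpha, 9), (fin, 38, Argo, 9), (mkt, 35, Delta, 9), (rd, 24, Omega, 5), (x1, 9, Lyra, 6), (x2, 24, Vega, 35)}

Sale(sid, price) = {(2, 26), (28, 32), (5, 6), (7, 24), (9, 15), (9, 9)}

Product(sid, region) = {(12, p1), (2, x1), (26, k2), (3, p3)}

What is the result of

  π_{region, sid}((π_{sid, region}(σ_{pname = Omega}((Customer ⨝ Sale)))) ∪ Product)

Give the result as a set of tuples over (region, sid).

Customer ⋈ Sale (natural join on sid): {(bio, 3, Alpha, 9, 15), (bio, 3, Alpha, 9, 9), (fin, 38, Argo, 9, 15), (fin, 38, Argo, 9, 9), (mkt, 35, Delta, 9, 15), (mkt, 35, Delta, 9, 9), (rd, 24, Omega, 5, 6)}
σ[pname = Omega]: keep tuples satisfying pname = Omega → {(rd, 24, Omega, 5, 6)}
Projecting to sid, region: {(5, rd)}
Set union of the two operands is {(12, p1), (2, x1), (26, k2), (3, p3), (5, rd)}.
Projecting to region, sid: {(k2, 26), (p1, 12), (p3, 3), (rd, 5), (x1, 2)}

{(k2, 26), (p1, 12), (p3, 3), (rd, 5), (x1, 2)}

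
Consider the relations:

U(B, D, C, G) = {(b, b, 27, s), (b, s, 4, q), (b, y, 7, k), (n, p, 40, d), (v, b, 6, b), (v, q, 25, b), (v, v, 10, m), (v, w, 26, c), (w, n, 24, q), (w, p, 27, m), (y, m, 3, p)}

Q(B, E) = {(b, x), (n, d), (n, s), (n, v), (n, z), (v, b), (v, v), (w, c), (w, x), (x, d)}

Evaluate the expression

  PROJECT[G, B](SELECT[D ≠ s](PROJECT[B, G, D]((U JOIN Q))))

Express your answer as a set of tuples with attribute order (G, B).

{(b, v), (c, v), (d, n), (k, b), (m, v), (m, w), (q, w), (s, b)}

Joining U and Q on B yields {(b, b, 27, s, x), (b, s, 4, q, x), (b, y, 7, k, x), (n, p, 40, d, d), (n, p, 40, d, s), (n, p, 40, d, v), (n, p, 40, d, z), (v, b, 6, b, b), (v, b, 6, b, v), (v, q, 25, b, b), (v, q, 25, b, v), (v, v, 10, m, b), (v, v, 10, m, v), (v, w, 26, c, b), (v, w, 26, c, v), (w, n, 24, q, c), (w, n, 24, q, x), (w, p, 27, m, c), (w, p, 27, m, x)}.
Projecting to B, G, D (9 duplicate(s) eliminated): {(b, k, y), (b, q, s), (b, s, b), (n, d, p), (v, b, b), (v, b, q), (v, c, w), (v, m, v), (w, m, p), (w, q, n)}
Apply σ_{D ≠ s}; surviving tuples: {(b, k, y), (b, s, b), (n, d, p), (v, b, b), (v, b, q), (v, c, w), (v, m, v), (w, m, p), (w, q, n)}
Projecting to G, B (1 duplicate(s) eliminated): {(b, v), (c, v), (d, n), (k, b), (m, v), (m, w), (q, w), (s, b)}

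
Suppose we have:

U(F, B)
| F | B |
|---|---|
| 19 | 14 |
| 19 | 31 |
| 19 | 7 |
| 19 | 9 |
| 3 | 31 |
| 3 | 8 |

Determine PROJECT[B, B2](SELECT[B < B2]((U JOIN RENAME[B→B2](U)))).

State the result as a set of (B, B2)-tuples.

ρ[B→B2]: schema becomes (F, B2); tuples unchanged.
Joining U and RENAME[B→B2](U) on F yields {(19, 14, 14), (19, 14, 31), (19, 14, 7), (19, 14, 9), (19, 31, 14), (19, 31, 31), (19, 31, 7), (19, 31, 9), (19, 7, 14), (19, 7, 31), (19, 7, 7), (19, 7, 9), (19, 9, 14), (19, 9, 31), (19, 9, 7), (19, 9, 9), (3, 31, 31), (3, 31, 8), (3, 8, 31), (3, 8, 8)}.
Filtering on B < B2 leaves {(19, 14, 31), (19, 7, 14), (19, 7, 31), (19, 7, 9), (19, 9, 14), (19, 9, 31), (3, 8, 31)}.
Keep only column(s) B, B2: {(14, 31), (7, 14), (7, 31), (7, 9), (8, 31), (9, 14), (9, 31)}

{(14, 31), (7, 14), (7, 31), (7, 9), (8, 31), (9, 14), (9, 31)}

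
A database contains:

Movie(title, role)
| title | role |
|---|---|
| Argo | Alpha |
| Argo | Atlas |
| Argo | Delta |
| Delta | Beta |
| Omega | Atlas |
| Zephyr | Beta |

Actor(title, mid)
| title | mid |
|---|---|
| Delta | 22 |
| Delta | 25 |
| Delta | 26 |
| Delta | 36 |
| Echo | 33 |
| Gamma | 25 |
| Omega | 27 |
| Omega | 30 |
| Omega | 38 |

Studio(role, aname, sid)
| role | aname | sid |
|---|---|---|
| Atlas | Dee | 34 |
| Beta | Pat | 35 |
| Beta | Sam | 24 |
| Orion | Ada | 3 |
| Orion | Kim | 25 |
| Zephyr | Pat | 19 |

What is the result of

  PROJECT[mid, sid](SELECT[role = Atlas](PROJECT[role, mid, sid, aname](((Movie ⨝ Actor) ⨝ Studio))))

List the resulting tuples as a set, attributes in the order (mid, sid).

{(27, 34), (30, 34), (38, 34)}

Joining Movie and Actor on title yields {(Delta, Beta, 22), (Delta, Beta, 25), (Delta, Beta, 26), (Delta, Beta, 36), (Omega, Atlas, 27), (Omega, Atlas, 30), (Omega, Atlas, 38)}.
Joining (Movie ⨝ Actor) and Studio on role yields {(Delta, Beta, 22, Pat, 35), (Delta, Beta, 22, Sam, 24), (Delta, Beta, 25, Pat, 35), (Delta, Beta, 25, Sam, 24), (Delta, Beta, 26, Pat, 35), (Delta, Beta, 26, Sam, 24), (Delta, Beta, 36, Pat, 35), (Delta, Beta, 36, Sam, 24), (Omega, Atlas, 27, Dee, 34), (Omega, Atlas, 30, Dee, 34), (Omega, Atlas, 38, Dee, 34)}.
π_{role, mid, sid, aname} gives {(Atlas, 27, 34, Dee), (Atlas, 30, 34, Dee), (Atlas, 38, 34, Dee), (Beta, 22, 24, Sam), (Beta, 22, 35, Pat), (Beta, 25, 24, Sam), (Beta, 25, 35, Pat), (Beta, 26, 24, Sam), (Beta, 26, 35, Pat), (Beta, 36, 24, Sam), (Beta, 36, 35, Pat)}.
Apply σ_{role = Atlas}; surviving tuples: {(Atlas, 27, 34, Dee), (Atlas, 30, 34, Dee), (Atlas, 38, 34, Dee)}
π_{mid, sid} gives {(27, 34), (30, 34), (38, 34)}.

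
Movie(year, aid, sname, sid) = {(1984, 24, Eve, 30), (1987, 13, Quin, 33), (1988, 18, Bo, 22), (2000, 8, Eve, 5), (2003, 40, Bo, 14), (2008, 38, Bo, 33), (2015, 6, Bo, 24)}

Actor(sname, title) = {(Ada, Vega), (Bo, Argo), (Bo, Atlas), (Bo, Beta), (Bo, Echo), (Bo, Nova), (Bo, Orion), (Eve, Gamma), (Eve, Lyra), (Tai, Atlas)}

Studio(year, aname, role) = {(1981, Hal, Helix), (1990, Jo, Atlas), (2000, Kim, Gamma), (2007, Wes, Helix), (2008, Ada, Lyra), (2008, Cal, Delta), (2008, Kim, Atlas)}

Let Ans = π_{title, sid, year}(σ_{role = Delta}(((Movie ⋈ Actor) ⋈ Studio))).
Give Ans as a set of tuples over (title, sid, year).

Joining Movie and Actor on sname yields {(1984, 24, Eve, 30, Gamma), (1984, 24, Eve, 30, Lyra), (1988, 18, Bo, 22, Argo), (1988, 18, Bo, 22, Atlas), (1988, 18, Bo, 22, Beta), (1988, 18, Bo, 22, Echo), (1988, 18, Bo, 22, Nova), (1988, 18, Bo, 22, Orion), (2000, 8, Eve, 5, Gamma), (2000, 8, Eve, 5, Lyra), (2003, 40, Bo, 14, Argo), (2003, 40, Bo, 14, Atlas), (2003, 40, Bo, 14, Beta), (2003, 40, Bo, 14, Echo), (2003, 40, Bo, 14, Nova), (2003, 40, Bo, 14, Orion), (2008, 38, Bo, 33, Argo), (2008, 38, Bo, 33, Atlas), (2008, 38, Bo, 33, Beta), (2008, 38, Bo, 33, Echo), (2008, 38, Bo, 33, Nova), (2008, 38, Bo, 33, Orion), (2015, 6, Bo, 24, Argo), (2015, 6, Bo, 24, Atlas), (2015, 6, Bo, 24, Beta), (2015, 6, Bo, 24, Echo), (2015, 6, Bo, 24, Nova), (2015, 6, Bo, 24, Orion)}.
Joining (Movie ⋈ Actor) and Studio on year yields {(2000, 8, Eve, 5, Gamma, Kim, Gamma), (2000, 8, Eve, 5, Lyra, Kim, Gamma), (2008, 38, Bo, 33, Argo, Ada, Lyra), (2008, 38, Bo, 33, Argo, Cal, Delta), (2008, 38, Bo, 33, Argo, Kim, Atlas), (2008, 38, Bo, 33, Atlas, Ada, Lyra), (2008, 38, Bo, 33, Atlas, Cal, Delta), (2008, 38, Bo, 33, Atlas, Kim, Atlas), (2008, 38, Bo, 33, Beta, Ada, Lyra), (2008, 38, Bo, 33, Beta, Cal, Delta), (2008, 38, Bo, 33, Beta, Kim, Atlas), (2008, 38, Bo, 33, Echo, Ada, Lyra), (2008, 38, Bo, 33, Echo, Cal, Delta), (2008, 38, Bo, 33, Echo, Kim, Atlas), (2008, 38, Bo, 33, Nova, Ada, Lyra), (2008, 38, Bo, 33, Nova, Cal, Delta), (2008, 38, Bo, 33, Nova, Kim, Atlas), (2008, 38, Bo, 33, Orion, Ada, Lyra), (2008, 38, Bo, 33, Orion, Cal, Delta), (2008, 38, Bo, 33, Orion, Kim, Atlas)}.
Filtering on role = Delta leaves {(2008, 38, Bo, 33, Argo, Cal, Delta), (2008, 38, Bo, 33, Atlas, Cal, Delta), (2008, 38, Bo, 33, Beta, Cal, Delta), (2008, 38, Bo, 33, Echo, Cal, Delta), (2008, 38, Bo, 33, Nova, Cal, Delta), (2008, 38, Bo, 33, Orion, Cal, Delta)}.
π[title, sid, year]: project onto (title, sid, year) → {(Argo, 33, 2008), (Atlas, 33, 2008), (Beta, 33, 2008), (Echo, 33, 2008), (Nova, 33, 2008), (Orion, 33, 2008)}

{(Argo, 33, 2008), (Atlas, 33, 2008), (Beta, 33, 2008), (Echo, 33, 2008), (Nova, 33, 2008), (Orion, 33, 2008)}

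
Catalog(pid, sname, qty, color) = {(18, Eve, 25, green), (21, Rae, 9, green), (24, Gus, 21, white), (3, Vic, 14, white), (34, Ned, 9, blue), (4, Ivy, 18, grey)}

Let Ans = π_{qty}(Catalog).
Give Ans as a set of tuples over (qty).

{14, 18, 21, 25, 9}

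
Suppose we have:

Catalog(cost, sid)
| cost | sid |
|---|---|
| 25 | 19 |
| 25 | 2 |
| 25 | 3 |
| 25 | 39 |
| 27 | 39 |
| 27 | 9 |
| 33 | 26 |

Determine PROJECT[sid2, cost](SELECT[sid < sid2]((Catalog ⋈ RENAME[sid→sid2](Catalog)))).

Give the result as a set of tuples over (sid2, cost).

{(19, 25), (3, 25), (39, 25), (39, 27)}

ρ[sid→sid2]: schema becomes (cost, sid2); tuples unchanged.
Joining Catalog and RENAME[sid→sid2](Catalog) on cost yields {(25, 19, 19), (25, 19, 2), (25, 19, 3), (25, 19, 39), (25, 2, 19), (25, 2, 2), (25, 2, 3), (25, 2, 39), (25, 3, 19), (25, 3, 2), (25, 3, 3), (25, 3, 39), (25, 39, 19), (25, 39, 2), (25, 39, 3), (25, 39, 39), (27, 39, 39), (27, 39, 9), (27, 9, 39), (27, 9, 9), (33, 26, 26)}.
Selection sid < sid2: {(25, 19, 39), (25, 2, 19), (25, 2, 3), (25, 2, 39), (25, 3, 19), (25, 3, 39), (27, 9, 39)}
Projecting to sid2, cost (3 duplicate(s) eliminated): {(19, 25), (3, 25), (39, 25), (39, 27)}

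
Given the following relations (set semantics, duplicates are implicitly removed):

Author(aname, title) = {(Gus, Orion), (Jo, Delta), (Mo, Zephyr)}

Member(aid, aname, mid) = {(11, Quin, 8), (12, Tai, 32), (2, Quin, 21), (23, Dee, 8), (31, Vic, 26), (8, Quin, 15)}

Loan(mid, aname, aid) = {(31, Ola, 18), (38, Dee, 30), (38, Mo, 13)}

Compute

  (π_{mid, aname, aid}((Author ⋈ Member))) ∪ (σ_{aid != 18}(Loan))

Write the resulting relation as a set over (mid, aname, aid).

{(38, Dee, 30), (38, Mo, 13)}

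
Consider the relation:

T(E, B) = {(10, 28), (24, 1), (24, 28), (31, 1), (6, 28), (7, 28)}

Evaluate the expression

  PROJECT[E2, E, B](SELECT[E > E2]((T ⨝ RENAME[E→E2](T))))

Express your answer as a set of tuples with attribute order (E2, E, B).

ρ[E→E2]: schema becomes (E2, B); tuples unchanged.
T ⋈ RENAME[E→E2](T) (natural join on B): {(10, 28, 10), (10, 28, 24), (10, 28, 6), (10, 28, 7), (24, 1, 24), (24, 1, 31), (24, 28, 10), (24, 28, 24), (24, 28, 6), (24, 28, 7), (31, 1, 24), (31, 1, 31), (6, 28, 10), (6, 28, 24), (6, 28, 6), (6, 28, 7), (7, 28, 10), (7, 28, 24), (7, 28, 6), (7, 28, 7)}
Apply σ_{E > E2}; surviving tuples: {(10, 28, 6), (10, 28, 7), (24, 28, 10), (24, 28, 6), (24, 28, 7), (31, 1, 24), (7, 28, 6)}
π_{E2, E, B} gives {(10, 24, 28), (24, 31, 1), (6, 10, 28), (6, 24, 28), (6, 7, 28), (7, 10, 28), (7, 24, 28)}.

{(10, 24, 28), (24, 31, 1), (6, 10, 28), (6, 24, 28), (6, 7, 28), (7, 10, 28), (7, 24, 28)}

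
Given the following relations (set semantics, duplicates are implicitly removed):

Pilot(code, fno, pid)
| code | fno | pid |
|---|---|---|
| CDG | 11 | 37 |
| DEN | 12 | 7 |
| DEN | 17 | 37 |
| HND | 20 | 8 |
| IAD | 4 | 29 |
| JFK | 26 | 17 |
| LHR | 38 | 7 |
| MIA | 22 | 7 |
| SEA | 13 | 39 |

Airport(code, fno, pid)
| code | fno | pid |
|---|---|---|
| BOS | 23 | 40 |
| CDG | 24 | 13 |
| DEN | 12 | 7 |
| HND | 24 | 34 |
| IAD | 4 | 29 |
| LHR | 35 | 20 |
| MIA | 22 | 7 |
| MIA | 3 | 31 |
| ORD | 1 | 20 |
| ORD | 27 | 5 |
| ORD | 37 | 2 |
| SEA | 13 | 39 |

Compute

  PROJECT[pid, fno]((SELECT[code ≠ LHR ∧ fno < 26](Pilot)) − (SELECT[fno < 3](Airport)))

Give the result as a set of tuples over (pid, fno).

Apply σ_{code ≠ LHR ∧ fno < 26}; surviving tuples: {(CDG, 11, 37), (DEN, 12, 7), (DEN, 17, 37), (HND, 20, 8), (IAD, 4, 29), (MIA, 22, 7), (SEA, 13, 39)}
Apply σ_{fno < 3}; surviving tuples: {(ORD, 1, 20)}
Taking the difference: {(CDG, 11, 37), (DEN, 12, 7), (DEN, 17, 37), (HND, 20, 8), (IAD, 4, 29), (MIA, 22, 7), (SEA, 13, 39)}
π[pid, fno]: project onto (pid, fno) → {(29, 4), (37, 11), (37, 17), (39, 13), (7, 12), (7, 22), (8, 20)}

{(29, 4), (37, 11), (37, 17), (39, 13), (7, 12), (7, 22), (8, 20)}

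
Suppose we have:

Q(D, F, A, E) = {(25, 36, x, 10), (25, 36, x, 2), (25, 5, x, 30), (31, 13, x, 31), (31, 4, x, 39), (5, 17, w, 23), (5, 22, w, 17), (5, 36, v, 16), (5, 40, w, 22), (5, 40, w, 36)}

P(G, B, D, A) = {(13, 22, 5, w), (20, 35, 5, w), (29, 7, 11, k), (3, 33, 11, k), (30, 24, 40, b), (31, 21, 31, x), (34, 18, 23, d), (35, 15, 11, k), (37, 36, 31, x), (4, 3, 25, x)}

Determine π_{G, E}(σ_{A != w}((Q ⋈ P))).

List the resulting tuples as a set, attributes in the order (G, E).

Natural join on D, A: {(25, 36, x, 10, 4, 3), (25, 36, x, 2, 4, 3), (25, 5, x, 30, 4, 3), (31, 13, x, 31, 31, 21), (31, 13, x, 31, 37, 36), (31, 4, x, 39, 31, 21), (31, 4, x, 39, 37, 36), (5, 17, w, 23, 13, 22), (5, 17, w, 23, 20, 35), (5, 22, w, 17, 13, 22), (5, 22, w, 17, 20, 35), (5, 40, w, 22, 13, 22), (5, 40, w, 22, 20, 35), (5, 40, w, 36, 13, 22), (5, 40, w, 36, 20, 35)}
σ[A != w]: keep tuples satisfying A != w → {(25, 36, x, 10, 4, 3), (25, 36, x, 2, 4, 3), (25, 5, x, 30, 4, 3), (31, 13, x, 31, 31, 21), (31, 13, x, 31, 37, 36), (31, 4, x, 39, 31, 21), (31, 4, x, 39, 37, 36)}
π_{G, E} gives {(31, 31), (31, 39), (37, 31), (37, 39), (4, 10), (4, 2), (4, 30)}.

{(31, 31), (31, 39), (37, 31), (37, 39), (4, 10), (4, 2), (4, 30)}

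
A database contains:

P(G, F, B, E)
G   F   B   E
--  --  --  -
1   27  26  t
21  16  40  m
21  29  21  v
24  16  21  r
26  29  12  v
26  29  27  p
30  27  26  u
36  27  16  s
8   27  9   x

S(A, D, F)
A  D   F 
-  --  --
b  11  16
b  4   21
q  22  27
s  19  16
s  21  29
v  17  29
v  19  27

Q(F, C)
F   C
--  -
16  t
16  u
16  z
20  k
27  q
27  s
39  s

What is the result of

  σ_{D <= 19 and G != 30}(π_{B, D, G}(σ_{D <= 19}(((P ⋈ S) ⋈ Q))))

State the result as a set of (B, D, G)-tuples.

{(16, 19, 36), (21, 11, 24), (21, 19, 24), (26, 19, 1), (40, 11, 21), (40, 19, 21), (9, 19, 8)}

Joining P and S on F yields {(1, 27, 26, t, q, 22), (1, 27, 26, t, v, 19), (21, 16, 40, m, b, 11), (21, 16, 40, m, s, 19), (21, 29, 21, v, s, 21), (21, 29, 21, v, v, 17), (24, 16, 21, r, b, 11), (24, 16, 21, r, s, 19), (26, 29, 12, v, s, 21), (26, 29, 12, v, v, 17), (26, 29, 27, p, s, 21), (26, 29, 27, p, v, 17), (30, 27, 26, u, q, 22), (30, 27, 26, u, v, 19), (36, 27, 16, s, q, 22), (36, 27, 16, s, v, 19), (8, 27, 9, x, q, 22), (8, 27, 9, x, v, 19)}.
Joining (P ⋈ S) and Q on F yields {(1, 27, 26, t, q, 22, q), (1, 27, 26, t, q, 22, s), (1, 27, 26, t, v, 19, q), (1, 27, 26, t, v, 19, s), (21, 16, 40, m, b, 11, t), (21, 16, 40, m, b, 11, u), (21, 16, 40, m, b, 11, z), (21, 16, 40, m, s, 19, t), (21, 16, 40, m, s, 19, u), (21, 16, 40, m, s, 19, z), (24, 16, 21, r, b, 11, t), (24, 16, 21, r, b, 11, u), (24, 16, 21, r, b, 11, z), (24, 16, 21, r, s, 19, t), (24, 16, 21, r, s, 19, u), (24, 16, 21, r, s, 19, z), (30, 27, 26, u, q, 22, q), (30, 27, 26, u, q, 22, s), (30, 27, 26, u, v, 19, q), (30, 27, 26, u, v, 19, s), (36, 27, 16, s, q, 22, q), (36, 27, 16, s, q, 22, s), (36, 27, 16, s, v, 19, q), (36, 27, 16, s, v, 19, s), (8, 27, 9, x, q, 22, q), (8, 27, 9, x, q, 22, s), (8, 27, 9, x, v, 19, q), (8, 27, 9, x, v, 19, s)}.
Filtering on D <= 19 leaves {(1, 27, 26, t, v, 19, q), (1, 27, 26, t, v, 19, s), (21, 16, 40, m, b, 11, t), (21, 16, 40, m, b, 11, u), (21, 16, 40, m, b, 11, z), (21, 16, 40, m, s, 19, t), (21, 16, 40, m, s, 19, u), (21, 16, 40, m, s, 19, z), (24, 16, 21, r, b, 11, t), (24, 16, 21, r, b, 11, u), (24, 16, 21, r, b, 11, z), (24, 16, 21, r, s, 19, t), (24, 16, 21, r, s, 19, u), (24, 16, 21, r, s, 19, z), (30, 27, 26, u, v, 19, q), (30, 27, 26, u, v, 19, s), (36, 27, 16, s, v, 19, q), (36, 27, 16, s, v, 19, s), (8, 27, 9, x, v, 19, q), (8, 27, 9, x, v, 19, s)}.
π[B, D, G]: project onto (B, D, G) (12 duplicate(s) eliminated) → {(16, 19, 36), (21, 11, 24), (21, 19, 24), (26, 19, 1), (26, 19, 30), (40, 11, 21), (40, 19, 21), (9, 19, 8)}
Filtering on D <= 19 and G != 30 leaves {(16, 19, 36), (21, 11, 24), (21, 19, 24), (26, 19, 1), (40, 11, 21), (40, 19, 21), (9, 19, 8)}.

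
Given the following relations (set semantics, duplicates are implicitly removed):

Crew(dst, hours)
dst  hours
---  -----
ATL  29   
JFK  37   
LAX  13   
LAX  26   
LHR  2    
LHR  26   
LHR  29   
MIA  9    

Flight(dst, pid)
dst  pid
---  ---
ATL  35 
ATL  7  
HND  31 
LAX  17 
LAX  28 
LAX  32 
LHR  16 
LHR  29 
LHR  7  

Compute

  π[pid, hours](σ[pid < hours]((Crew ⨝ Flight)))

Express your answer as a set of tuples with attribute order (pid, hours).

Natural join on dst: {(ATL, 29, 35), (ATL, 29, 7), (LAX, 13, 17), (LAX, 13, 28), (LAX, 13, 32), (LAX, 26, 17), (LAX, 26, 28), (LAX, 26, 32), (LHR, 2, 16), (LHR, 2, 29), (LHR, 2, 7), (LHR, 26, 16), (LHR, 26, 29), (LHR, 26, 7), (LHR, 29, 16), (LHR, 29, 29), (LHR, 29, 7)}
Filtering on pid < hours leaves {(ATL, 29, 7), (LAX, 26, 17), (LHR, 26, 16), (LHR, 26, 7), (LHR, 29, 16), (LHR, 29, 7)}.
Projecting to pid, hours (1 duplicate(s) eliminated): {(16, 26), (16, 29), (17, 26), (7, 26), (7, 29)}

{(16, 26), (16, 29), (17, 26), (7, 26), (7, 29)}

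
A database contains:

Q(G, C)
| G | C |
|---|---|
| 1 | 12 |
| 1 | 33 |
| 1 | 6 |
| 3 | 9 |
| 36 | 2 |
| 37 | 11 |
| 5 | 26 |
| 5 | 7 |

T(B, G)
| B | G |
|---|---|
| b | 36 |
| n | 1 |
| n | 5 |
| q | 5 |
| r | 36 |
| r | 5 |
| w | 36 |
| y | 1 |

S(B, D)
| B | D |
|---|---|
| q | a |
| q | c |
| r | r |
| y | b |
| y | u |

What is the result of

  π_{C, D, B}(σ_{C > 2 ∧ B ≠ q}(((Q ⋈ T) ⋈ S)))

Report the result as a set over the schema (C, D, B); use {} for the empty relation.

Natural join on G: {(1, 12, n), (1, 12, y), (1, 33, n), (1, 33, y), (1, 6, n), (1, 6, y), (36, 2, b), (36, 2, r), (36, 2, w), (5, 26, n), (5, 26, q), (5, 26, r), (5, 7, n), (5, 7, q), (5, 7, r)}
Natural join on B: {(1, 12, y, b), (1, 12, y, u), (1, 33, y, b), (1, 33, y, u), (1, 6, y, b), (1, 6, y, u), (36, 2, r, r), (5, 26, q, a), (5, 26, q, c), (5, 26, r, r), (5, 7, q, a), (5, 7, q, c), (5, 7, r, r)}
Filtering on C > 2 ∧ B ≠ q leaves {(1, 12, y, b), (1, 12, y, u), (1, 33, y, b), (1, 33, y, u), (1, 6, y, b), (1, 6, y, u), (5, 26, r, r), (5, 7, r, r)}.
Projecting to C, D, B: {(12, b, y), (12, u, y), (26, r, r), (33, b, y), (33, u, y), (6, b, y), (6, u, y), (7, r, r)}

{(12, b, y), (12, u, y), (26, r, r), (33, b, y), (33, u, y), (6, b, y), (6, u, y), (7, r, r)}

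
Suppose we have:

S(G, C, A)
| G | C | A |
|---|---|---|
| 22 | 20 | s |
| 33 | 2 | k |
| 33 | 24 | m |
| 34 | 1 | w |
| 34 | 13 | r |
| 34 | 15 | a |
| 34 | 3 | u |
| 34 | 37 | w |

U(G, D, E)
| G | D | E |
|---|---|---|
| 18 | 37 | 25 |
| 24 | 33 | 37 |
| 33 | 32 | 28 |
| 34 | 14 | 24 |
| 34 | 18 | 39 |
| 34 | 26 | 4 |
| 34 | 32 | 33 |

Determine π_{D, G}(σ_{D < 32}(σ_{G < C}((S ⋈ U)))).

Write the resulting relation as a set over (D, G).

Natural join on G: {(33, 2, k, 32, 28), (33, 24, m, 32, 28), (34, 1, w, 14, 24), (34, 1, w, 18, 39), (34, 1, w, 26, 4), (34, 1, w, 32, 33), (34, 13, r, 14, 24), (34, 13, r, 18, 39), (34, 13, r, 26, 4), (34, 13, r, 32, 33), (34, 15, a, 14, 24), (34, 15, a, 18, 39), (34, 15, a, 26, 4), (34, 15, a, 32, 33), (34, 3, u, 14, 24), (34, 3, u, 18, 39), (34, 3, u, 26, 4), (34, 3, u, 32, 33), (34, 37, w, 14, 24), (34, 37, w, 18, 39), (34, 37, w, 26, 4), (34, 37, w, 32, 33)}
Filtering on G < C leaves {(34, 37, w, 14, 24), (34, 37, w, 18, 39), (34, 37, w, 26, 4), (34, 37, w, 32, 33)}.
Filtering on D < 32 leaves {(34, 37, w, 14, 24), (34, 37, w, 18, 39), (34, 37, w, 26, 4)}.
π[D, G]: project onto (D, G) → {(14, 34), (18, 34), (26, 34)}

{(14, 34), (18, 34), (26, 34)}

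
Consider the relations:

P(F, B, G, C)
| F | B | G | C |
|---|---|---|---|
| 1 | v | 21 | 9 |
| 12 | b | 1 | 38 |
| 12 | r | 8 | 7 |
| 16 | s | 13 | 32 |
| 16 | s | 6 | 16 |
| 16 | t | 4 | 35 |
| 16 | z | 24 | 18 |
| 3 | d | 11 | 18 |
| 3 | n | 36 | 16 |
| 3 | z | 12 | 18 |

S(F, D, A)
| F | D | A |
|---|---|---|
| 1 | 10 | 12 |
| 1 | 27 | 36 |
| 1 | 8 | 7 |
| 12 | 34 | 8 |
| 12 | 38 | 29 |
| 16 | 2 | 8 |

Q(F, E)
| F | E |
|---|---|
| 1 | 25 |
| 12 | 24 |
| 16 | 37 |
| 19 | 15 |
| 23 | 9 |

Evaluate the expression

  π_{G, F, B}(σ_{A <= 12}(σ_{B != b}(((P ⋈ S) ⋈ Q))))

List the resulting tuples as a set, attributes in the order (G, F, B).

P ⋈ S (natural join on F): {(1, v, 21, 9, 10, 12), (1, v, 21, 9, 27, 36), (1, v, 21, 9, 8, 7), (12, b, 1, 38, 34, 8), (12, b, 1, 38, 38, 29), (12, r, 8, 7, 34, 8), (12, r, 8, 7, 38, 29), (16, s, 13, 32, 2, 8), (16, s, 6, 16, 2, 8), (16, t, 4, 35, 2, 8), (16, z, 24, 18, 2, 8)}
(P ⋈ S) ⋈ Q (natural join on F): {(1, v, 21, 9, 10, 12, 25), (1, v, 21, 9, 27, 36, 25), (1, v, 21, 9, 8, 7, 25), (12, b, 1, 38, 34, 8, 24), (12, b, 1, 38, 38, 29, 24), (12, r, 8, 7, 34, 8, 24), (12, r, 8, 7, 38, 29, 24), (16, s, 13, 32, 2, 8, 37), (16, s, 6, 16, 2, 8, 37), (16, t, 4, 35, 2, 8, 37), (16, z, 24, 18, 2, 8, 37)}
Apply σ_{B != b}; surviving tuples: {(1, v, 21, 9, 10, 12, 25), (1, v, 21, 9, 27, 36, 25), (1, v, 21, 9, 8, 7, 25), (12, r, 8, 7, 34, 8, 24), (12, r, 8, 7, 38, 29, 24), (16, s, 13, 32, 2, 8, 37), (16, s, 6, 16, 2, 8, 37), (16, t, 4, 35, 2, 8, 37), (16, z, 24, 18, 2, 8, 37)}
Apply σ_{A <= 12}; surviving tuples: {(1, v, 21, 9, 10, 12, 25), (1, v, 21, 9, 8, 7, 25), (12, r, 8, 7, 34, 8, 24), (16, s, 13, 32, 2, 8, 37), (16, s, 6, 16, 2, 8, 37), (16, t, 4, 35, 2, 8, 37), (16, z, 24, 18, 2, 8, 37)}
π[G, F, B]: project onto (G, F, B) (1 duplicate(s) eliminated) → {(13, 16, s), (21, 1, v), (24, 16, z), (4, 16, t), (6, 16, s), (8, 12, r)}

{(13, 16, s), (21, 1, v), (24, 16, z), (4, 16, t), (6, 16, s), (8, 12, r)}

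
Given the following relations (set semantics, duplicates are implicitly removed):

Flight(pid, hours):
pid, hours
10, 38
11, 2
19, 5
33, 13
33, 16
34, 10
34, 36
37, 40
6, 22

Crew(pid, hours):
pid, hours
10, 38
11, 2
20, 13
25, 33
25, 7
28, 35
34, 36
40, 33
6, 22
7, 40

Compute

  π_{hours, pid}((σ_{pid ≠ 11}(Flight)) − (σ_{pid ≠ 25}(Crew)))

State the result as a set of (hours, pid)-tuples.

{(10, 34), (13, 33), (16, 33), (40, 37), (5, 19)}

Filtering on pid ≠ 11 leaves {(10, 38), (19, 5), (33, 13), (33, 16), (34, 10), (34, 36), (37, 40), (6, 22)}.
Filtering on pid ≠ 25 leaves {(10, 38), (11, 2), (20, 13), (28, 35), (34, 36), (40, 33), (6, 22), (7, 40)}.
Set difference of the two operands is {(19, 5), (33, 13), (33, 16), (34, 10), (37, 40)}.
π_{hours, pid} gives {(10, 34), (13, 33), (16, 33), (40, 37), (5, 19)}.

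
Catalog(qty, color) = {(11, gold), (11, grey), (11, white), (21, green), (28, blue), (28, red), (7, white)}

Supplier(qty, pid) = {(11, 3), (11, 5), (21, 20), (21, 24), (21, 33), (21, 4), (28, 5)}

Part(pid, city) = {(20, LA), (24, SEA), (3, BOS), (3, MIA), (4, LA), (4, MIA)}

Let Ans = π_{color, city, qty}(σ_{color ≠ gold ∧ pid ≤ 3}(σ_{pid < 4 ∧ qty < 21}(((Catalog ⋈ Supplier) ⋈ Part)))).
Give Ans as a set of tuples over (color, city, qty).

{(grey, BOS, 11), (grey, MIA, 11), (white, BOS, 11), (white, MIA, 11)}

Natural join on qty: {(11, gold, 3), (11, gold, 5), (11, grey, 3), (11, grey, 5), (11, white, 3), (11, white, 5), (21, green, 20), (21, green, 24), (21, green, 33), (21, green, 4), (28, blue, 5), (28, red, 5)}
Natural join on pid: {(11, gold, 3, BOS), (11, gold, 3, MIA), (11, grey, 3, BOS), (11, grey, 3, MIA), (11, white, 3, BOS), (11, white, 3, MIA), (21, green, 20, LA), (21, green, 24, SEA), (21, green, 4, LA), (21, green, 4, MIA)}
Filtering on pid < 4 ∧ qty < 21 leaves {(11, gold, 3, BOS), (11, gold, 3, MIA), (11, grey, 3, BOS), (11, grey, 3, MIA), (11, white, 3, BOS), (11, white, 3, MIA)}.
Filtering on color ≠ gold ∧ pid ≤ 3 leaves {(11, grey, 3, BOS), (11, grey, 3, MIA), (11, white, 3, BOS), (11, white, 3, MIA)}.
π[color, city, qty]: project onto (color, city, qty) → {(grey, BOS, 11), (grey, MIA, 11), (white, BOS, 11), (white, MIA, 11)}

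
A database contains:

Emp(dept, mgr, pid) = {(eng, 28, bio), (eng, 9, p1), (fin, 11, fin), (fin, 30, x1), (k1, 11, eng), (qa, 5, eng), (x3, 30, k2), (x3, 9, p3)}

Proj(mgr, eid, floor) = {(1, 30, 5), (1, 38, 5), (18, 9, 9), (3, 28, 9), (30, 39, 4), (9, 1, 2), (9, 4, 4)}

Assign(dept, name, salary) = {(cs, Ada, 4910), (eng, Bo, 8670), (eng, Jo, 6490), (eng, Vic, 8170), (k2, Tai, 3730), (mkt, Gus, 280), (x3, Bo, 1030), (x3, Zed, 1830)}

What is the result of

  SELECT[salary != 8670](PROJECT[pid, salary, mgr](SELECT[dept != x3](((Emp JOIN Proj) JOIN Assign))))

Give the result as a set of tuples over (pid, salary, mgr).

Emp ⋈ Proj (natural join on mgr): {(eng, 9, p1, 1, 2), (eng, 9, p1, 4, 4), (fin, 30, x1, 39, 4), (x3, 30, k2, 39, 4), (x3, 9, p3, 1, 2), (x3, 9, p3, 4, 4)}
(Emp JOIN Proj) ⋈ Assign (natural join on dept): {(eng, 9, p1, 1, 2, Bo, 8670), (eng, 9, p1, 1, 2, Jo, 6490), (eng, 9, p1, 1, 2, Vic, 8170), (eng, 9, p1, 4, 4, Bo, 8670), (eng, 9, p1, 4, 4, Jo, 6490), (eng, 9, p1, 4, 4, Vic, 8170), (x3, 30, k2, 39, 4, Bo, 1030), (x3, 30, k2, 39, 4, Zed, 1830), (x3, 9, p3, 1, 2, Bo, 1030), (x3, 9, p3, 1, 2, Zed, 1830), (x3, 9, p3, 4, 4, Bo, 1030), (x3, 9, p3, 4, 4, Zed, 1830)}
Apply σ_{dept != x3}; surviving tuples: {(eng, 9, p1, 1, 2, Bo, 8670), (eng, 9, p1, 1, 2, Jo, 6490), (eng, 9, p1, 1, 2, Vic, 8170), (eng, 9, p1, 4, 4, Bo, 8670), (eng, 9, p1, 4, 4, Jo, 6490), (eng, 9, p1, 4, 4, Vic, 8170)}
π[pid, salary, mgr]: project onto (pid, salary, mgr) (3 duplicate(s) eliminated) → {(p1, 6490, 9), (p1, 8170, 9), (p1, 8670, 9)}
Apply σ_{salary != 8670}; surviving tuples: {(p1, 6490, 9), (p1, 8170, 9)}

{(p1, 6490, 9), (p1, 8170, 9)}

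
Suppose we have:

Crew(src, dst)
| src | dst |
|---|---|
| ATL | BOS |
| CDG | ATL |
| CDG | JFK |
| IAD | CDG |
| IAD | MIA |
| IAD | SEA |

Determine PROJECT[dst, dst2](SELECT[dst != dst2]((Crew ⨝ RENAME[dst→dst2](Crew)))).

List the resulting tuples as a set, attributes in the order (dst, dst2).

{(ATL, JFK), (CDG, MIA), (CDG, SEA), (JFK, ATL), (MIA, CDG), (MIA, SEA), (SEA, CDG), (SEA, MIA)}

ρ[dst→dst2]: schema becomes (src, dst2); tuples unchanged.
Crew ⋈ RENAME[dst→dst2](Crew) (natural join on src): {(ATL, BOS, BOS), (CDG, ATL, ATL), (CDG, ATL, JFK), (CDG, JFK, ATL), (CDG, JFK, JFK), (IAD, CDG, CDG), (IAD, CDG, MIA), (IAD, CDG, SEA), (IAD, MIA, CDG), (IAD, MIA, MIA), (IAD, MIA, SEA), (IAD, SEA, CDG), (IAD, SEA, MIA), (IAD, SEA, SEA)}
Filtering on dst != dst2 leaves {(CDG, ATL, JFK), (CDG, JFK, ATL), (IAD, CDG, MIA), (IAD, CDG, SEA), (IAD, MIA, CDG), (IAD, MIA, SEA), (IAD, SEA, CDG), (IAD, SEA, MIA)}.
π_{dst, dst2} gives {(ATL, JFK), (CDG, MIA), (CDG, SEA), (JFK, ATL), (MIA, CDG), (MIA, SEA), (SEA, CDG), (SEA, MIA)}.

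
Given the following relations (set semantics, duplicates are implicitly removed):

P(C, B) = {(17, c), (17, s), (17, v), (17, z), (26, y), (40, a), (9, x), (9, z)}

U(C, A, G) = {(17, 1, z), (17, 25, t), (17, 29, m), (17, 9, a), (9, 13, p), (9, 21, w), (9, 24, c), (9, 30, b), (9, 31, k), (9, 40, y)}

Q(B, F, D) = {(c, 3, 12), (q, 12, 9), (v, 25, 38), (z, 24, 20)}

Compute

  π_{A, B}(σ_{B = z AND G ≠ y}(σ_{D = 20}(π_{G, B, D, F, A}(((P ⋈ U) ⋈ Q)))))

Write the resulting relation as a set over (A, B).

Natural join on C: {(17, c, 1, z), (17, c, 25, t), (17, c, 29, m), (17, c, 9, a), (17, s, 1, z), (17, s, 25, t), (17, s, 29, m), (17, s, 9, a), (17, v, 1, z), (17, v, 25, t), (17, v, 29, m), (17, v, 9, a), (17, z, 1, z), (17, z, 25, t), (17, z, 29, m), (17, z, 9, a), (9, x, 13, p), (9, x, 21, w), (9, x, 24, c), (9, x, 30, b), (9, x, 31, k), (9, x, 40, y), (9, z, 13, p), (9, z, 21, w), (9, z, 24, c), (9, z, 30, b), (9, z, 31, k), (9, z, 40, y)}
Natural join on B: {(17, c, 1, z, 3, 12), (17, c, 25, t, 3, 12), (17, c, 29, m, 3, 12), (17, c, 9, a, 3, 12), (17, v, 1, z, 25, 38), (17, v, 25, t, 25, 38), (17, v, 29, m, 25, 38), (17, v, 9, a, 25, 38), (17, z, 1, z, 24, 20), (17, z, 25, t, 24, 20), (17, z, 29, m, 24, 20), (17, z, 9, a, 24, 20), (9, z, 13, p, 24, 20), (9, z, 21, w, 24, 20), (9, z, 24, c, 24, 20), (9, z, 30, b, 24, 20), (9, z, 31, k, 24, 20), (9, z, 40, y, 24, 20)}
π_{G, B, D, F, A} gives {(a, c, 12, 3, 9), (a, v, 38, 25, 9), (a, z, 20, 24, 9), (b, z, 20, 24, 30), (c, z, 20, 24, 24), (k, z, 20, 24, 31), (m, c, 12, 3, 29), (m, v, 38, 25, 29), (m, z, 20, 24, 29), (p, z, 20, 24, 13), (t, c, 12, 3, 25), (t, v, 38, 25, 25), (t, z, 20, 24, 25), (w, z, 20, 24, 21), (y, z, 20, 24, 40), (z, c, 12, 3, 1), (z, v, 38, 25, 1), (z, z, 20, 24, 1)}.
σ[D = 20]: keep tuples satisfying D = 20 → {(a, z, 20, 24, 9), (b, z, 20, 24, 30), (c, z, 20, 24, 24), (k, z, 20, 24, 31), (m, z, 20, 24, 29), (p, z, 20, 24, 13), (t, z, 20, 24, 25), (w, z, 20, 24, 21), (y, z, 20, 24, 40), (z, z, 20, 24, 1)}
σ[B = z AND G ≠ y]: keep tuples satisfying B = z AND G ≠ y → {(a, z, 20, 24, 9), (b, z, 20, 24, 30), (c, z, 20, 24, 24), (k, z, 20, 24, 31), (m, z, 20, 24, 29), (p, z, 20, 24, 13), (t, z, 20, 24, 25), (w, z, 20, 24, 21), (z, z, 20, 24, 1)}
π_{A, B} gives {(1, z), (13, z), (21, z), (24, z), (25, z), (29, z), (30, z), (31, z), (9, z)}.

{(1, z), (13, z), (21, z), (24, z), (25, z), (29, z), (30, z), (31, z), (9, z)}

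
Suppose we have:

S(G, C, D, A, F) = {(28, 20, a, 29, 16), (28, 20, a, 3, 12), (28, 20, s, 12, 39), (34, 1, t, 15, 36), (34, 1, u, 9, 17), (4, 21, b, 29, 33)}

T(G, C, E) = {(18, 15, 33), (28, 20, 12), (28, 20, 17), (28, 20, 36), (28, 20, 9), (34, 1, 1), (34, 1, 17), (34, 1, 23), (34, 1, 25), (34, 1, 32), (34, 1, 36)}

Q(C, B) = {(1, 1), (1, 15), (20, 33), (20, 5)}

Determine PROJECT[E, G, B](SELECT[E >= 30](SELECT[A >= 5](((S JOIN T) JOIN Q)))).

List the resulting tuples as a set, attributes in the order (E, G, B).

{(32, 34, 1), (32, 34, 15), (36, 28, 33), (36, 28, 5), (36, 34, 1), (36, 34, 15)}

Natural join on G, C: {(28, 20, a, 29, 16, 12), (28, 20, a, 29, 16, 17), (28, 20, a, 29, 16, 36), (28, 20, a, 29, 16, 9), (28, 20, a, 3, 12, 12), (28, 20, a, 3, 12, 17), (28, 20, a, 3, 12, 36), (28, 20, a, 3, 12, 9), (28, 20, s, 12, 39, 12), (28, 20, s, 12, 39, 17), (28, 20, s, 12, 39, 36), (28, 20, s, 12, 39, 9), (34, 1, t, 15, 36, 1), (34, 1, t, 15, 36, 17), (34, 1, t, 15, 36, 23), (34, 1, t, 15, 36, 25), (34, 1, t, 15, 36, 32), (34, 1, t, 15, 36, 36), (34, 1, u, 9, 17, 1), (34, 1, u, 9, 17, 17), (34, 1, u, 9, 17, 23), (34, 1, u, 9, 17, 25), (34, 1, u, 9, 17, 32), (34, 1, u, 9, 17, 36)}
Natural join on C: {(28, 20, a, 29, 16, 12, 33), (28, 20, a, 29, 16, 12, 5), (28, 20, a, 29, 16, 17, 33), (28, 20, a, 29, 16, 17, 5), (28, 20, a, 29, 16, 36, 33), (28, 20, a, 29, 16, 36, 5), (28, 20, a, 29, 16, 9, 33), (28, 20, a, 29, 16, 9, 5), (28, 20, a, 3, 12, 12, 33), (28, 20, a, 3, 12, 12, 5), (28, 20, a, 3, 12, 17, 33), (28, 20, a, 3, 12, 17, 5), (28, 20, a, 3, 12, 36, 33), (28, 20, a, 3, 12, 36, 5), (28, 20, a, 3, 12, 9, 33), (28, 20, a, 3, 12, 9, 5), (28, 20, s, 12, 39, 12, 33), (28, 20, s, 12, 39, 12, 5), (28, 20, s, 12, 39, 17, 33), (28, 20, s, 12, 39, 17, 5), (28, 20, s, 12, 39, 36, 33), (28, 20, s, 12, 39, 36, 5), (28, 20, s, 12, 39, 9, 33), (28, 20, s, 12, 39, 9, 5), (34, 1, t, 15, 36, 1, 1), (34, 1, t, 15, 36, 1, 15), (34, 1, t, 15, 36, 17, 1), (34, 1, t, 15, 36, 17, 15), (34, 1, t, 15, 36, 23, 1), (34, 1, t, 15, 36, 23, 15), (34, 1, t, 15, 36, 25, 1), (34, 1, t, 15, 36, 25, 15), (34, 1, t, 15, 36, 32, 1), (34, 1, t, 15, 36, 32, 15), (34, 1, t, 15, 36, 36, 1), (34, 1, t, 15, 36, 36, 15), (34, 1, u, 9, 17, 1, 1), (34, 1, u, 9, 17, 1, 15), (34, 1, u, 9, 17, 17, 1), (34, 1, u, 9, 17, 17, 15), (34, 1, u, 9, 17, 23, 1), (34, 1, u, 9, 17, 23, 15), (34, 1, u, 9, 17, 25, 1), (34, 1, u, 9, 17, 25, 15), (34, 1, u, 9, 17, 32, 1), (34, 1, u, 9, 17, 32, 15), (34, 1, u, 9, 17, 36, 1), (34, 1, u, 9, 17, 36, 15)}
Filtering on A >= 5 leaves {(28, 20, a, 29, 16, 12, 33), (28, 20, a, 29, 16, 12, 5), (28, 20, a, 29, 16, 17, 33), (28, 20, a, 29, 16, 17, 5), (28, 20, a, 29, 16, 36, 33), (28, 20, a, 29, 16, 36, 5), (28, 20, a, 29, 16, 9, 33), (28, 20, a, 29, 16, 9, 5), (28, 20, s, 12, 39, 12, 33), (28, 20, s, 12, 39, 12, 5), (28, 20, s, 12, 39, 17, 33), (28, 20, s, 12, 39, 17, 5), (28, 20, s, 12, 39, 36, 33), (28, 20, s, 12, 39, 36, 5), (28, 20, s, 12, 39, 9, 33), (28, 20, s, 12, 39, 9, 5), (34, 1, t, 15, 36, 1, 1), (34, 1, t, 15, 36, 1, 15), (34, 1, t, 15, 36, 17, 1), (34, 1, t, 15, 36, 17, 15), (34, 1, t, 15, 36, 23, 1), (34, 1, t, 15, 36, 23, 15), (34, 1, t, 15, 36, 25, 1), (34, 1, t, 15, 36, 25, 15), (34, 1, t, 15, 36, 32, 1), (34, 1, t, 15, 36, 32, 15), (34, 1, t, 15, 36, 36, 1), (34, 1, t, 15, 36, 36, 15), (34, 1, u, 9, 17, 1, 1), (34, 1, u, 9, 17, 1, 15), (34, 1, u, 9, 17, 17, 1), (34, 1, u, 9, 17, 17, 15), (34, 1, u, 9, 17, 23, 1), (34, 1, u, 9, 17, 23, 15), (34, 1, u, 9, 17, 25, 1), (34, 1, u, 9, 17, 25, 15), (34, 1, u, 9, 17, 32, 1), (34, 1, u, 9, 17, 32, 15), (34, 1, u, 9, 17, 36, 1), (34, 1, u, 9, 17, 36, 15)}.
Filtering on E >= 30 leaves {(28, 20, a, 29, 16, 36, 33), (28, 20, a, 29, 16, 36, 5), (28, 20, s, 12, 39, 36, 33), (28, 20, s, 12, 39, 36, 5), (34, 1, t, 15, 36, 32, 1), (34, 1, t, 15, 36, 32, 15), (34, 1, t, 15, 36, 36, 1), (34, 1, t, 15, 36, 36, 15), (34, 1, u, 9, 17, 32, 1), (34, 1, u, 9, 17, 32, 15), (34, 1, u, 9, 17, 36, 1), (34, 1, u, 9, 17, 36, 15)}.
π_{E, G, B} gives {(32, 34, 1), (32, 34, 15), (36, 28, 33), (36, 28, 5), (36, 34, 1), (36, 34, 15)} (6 duplicate(s) eliminated).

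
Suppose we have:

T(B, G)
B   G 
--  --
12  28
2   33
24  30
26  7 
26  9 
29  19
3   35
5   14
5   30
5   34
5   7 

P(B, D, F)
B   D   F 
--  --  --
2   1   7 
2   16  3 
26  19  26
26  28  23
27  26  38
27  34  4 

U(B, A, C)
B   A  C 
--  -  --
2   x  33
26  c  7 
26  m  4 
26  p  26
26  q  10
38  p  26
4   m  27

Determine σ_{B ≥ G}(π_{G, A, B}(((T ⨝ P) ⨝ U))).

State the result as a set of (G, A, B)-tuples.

{(7, c, 26), (7, m, 26), (7, p, 26), (7, q, 26), (9, c, 26), (9, m, 26), (9, p, 26), (9, q, 26)}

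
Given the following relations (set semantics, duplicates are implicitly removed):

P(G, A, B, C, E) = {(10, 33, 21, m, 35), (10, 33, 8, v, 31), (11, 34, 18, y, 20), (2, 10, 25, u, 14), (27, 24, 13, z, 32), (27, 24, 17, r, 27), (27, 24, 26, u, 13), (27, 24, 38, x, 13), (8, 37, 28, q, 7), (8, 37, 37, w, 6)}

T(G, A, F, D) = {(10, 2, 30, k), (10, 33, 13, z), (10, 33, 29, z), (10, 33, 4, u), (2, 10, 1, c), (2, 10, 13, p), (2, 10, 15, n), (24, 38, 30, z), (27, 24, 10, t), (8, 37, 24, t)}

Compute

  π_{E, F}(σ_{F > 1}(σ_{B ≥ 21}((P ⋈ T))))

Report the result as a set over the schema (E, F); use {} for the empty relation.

Natural join on G, A: {(10, 33, 21, m, 35, 13, z), (10, 33, 21, m, 35, 29, z), (10, 33, 21, m, 35, 4, u), (10, 33, 8, v, 31, 13, z), (10, 33, 8, v, 31, 29, z), (10, 33, 8, v, 31, 4, u), (2, 10, 25, u, 14, 1, c), (2, 10, 25, u, 14, 13, p), (2, 10, 25, u, 14, 15, n), (27, 24, 13, z, 32, 10, t), (27, 24, 17, r, 27, 10, t), (27, 24, 26, u, 13, 10, t), (27, 24, 38, x, 13, 10, t), (8, 37, 28, q, 7, 24, t), (8, 37, 37, w, 6, 24, t)}
Selection B ≥ 21: {(10, 33, 21, m, 35, 13, z), (10, 33, 21, m, 35, 29, z), (10, 33, 21, m, 35, 4, u), (2, 10, 25, u, 14, 1, c), (2, 10, 25, u, 14, 13, p), (2, 10, 25, u, 14, 15, n), (27, 24, 26, u, 13, 10, t), (27, 24, 38, x, 13, 10, t), (8, 37, 28, q, 7, 24, t), (8, 37, 37, w, 6, 24, t)}
Selection F > 1: {(10, 33, 21, m, 35, 13, z), (10, 33, 21, m, 35, 29, z), (10, 33, 21, m, 35, 4, u), (2, 10, 25, u, 14, 13, p), (2, 10, 25, u, 14, 15, n), (27, 24, 26, u, 13, 10, t), (27, 24, 38, x, 13, 10, t), (8, 37, 28, q, 7, 24, t), (8, 37, 37, w, 6, 24, t)}
Projecting to E, F (1 duplicate(s) eliminated): {(13, 10), (14, 13), (14, 15), (35, 13), (35, 29), (35, 4), (6, 24), (7, 24)}

{(13, 10), (14, 13), (14, 15), (35, 13), (35, 29), (35, 4), (6, 24), (7, 24)}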